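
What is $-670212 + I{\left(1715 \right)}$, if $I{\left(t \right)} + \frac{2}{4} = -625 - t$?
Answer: $- \frac{1345105}{2} \approx -6.7255 \cdot 10^{5}$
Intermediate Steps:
$I{\left(t \right)} = - \frac{1251}{2} - t$ ($I{\left(t \right)} = - \frac{1}{2} - \left(625 + t\right) = - \frac{1251}{2} - t$)
$-670212 + I{\left(1715 \right)} = -670212 - \frac{4681}{2} = - \frac{1345105}{2}$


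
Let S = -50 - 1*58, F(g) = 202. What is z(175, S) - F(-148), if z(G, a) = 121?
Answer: -81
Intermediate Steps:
S = -108 (S = -50 - 58 = -108)
z(175, S) - F(-148) = 121 - 1*202 = 121 - 202 = -81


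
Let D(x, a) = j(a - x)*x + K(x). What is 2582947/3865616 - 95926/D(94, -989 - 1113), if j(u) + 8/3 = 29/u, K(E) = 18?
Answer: 407816143157725/992810022896 ≈ 410.77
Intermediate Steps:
j(u) = -8/3 + 29/u
D(x, a) = 18 + x*(-8/3 + 29/(a - x)) (D(x, a) = (-8/3 + 29/(a - x))*x + 18 = x*(-8/3 + 29/(a - x)) + 18 = 18 + x*(-8/3 + 29/(a - x)))
2582947/3865616 - 95926/D(94, -989 - 1113) = 2582947/3865616 - 95926/(18 - 1*94*(8/3 - 29/((-989 - 1113) - 1*94))) = 2582947*(1/3865616) - 95926/(18 - 1*94*(8/3 - 29/(-2102 - 94))) = 2582947/3865616 - 95926/(18 - 1*94*(8/3 - 29/(-2196))) = 2582947/3865616 - 95926/(18 - 1*94*(8/3 - 29*(-1/2196))) = 2582947/3865616 - 95926/(18 - 1*94*(8/3 + 29/2196)) = 2582947/3865616 - 95926/(18 - 1*94*5885/2196) = 2582947/3865616 - 95926/(18 - 276595/1098) = 2582947/3865616 - 95926/(-256831/1098) = 2582947/3865616 - 95926*(-1098/256831) = 2582947/3865616 + 105326748/256831 = 407816143157725/992810022896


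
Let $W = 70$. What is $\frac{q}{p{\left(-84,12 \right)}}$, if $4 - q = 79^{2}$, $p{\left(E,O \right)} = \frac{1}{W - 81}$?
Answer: $68607$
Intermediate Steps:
$p{\left(E,O \right)} = - \frac{1}{11}$ ($p{\left(E,O \right)} = \frac{1}{70 - 81} = \frac{1}{-11} = - \frac{1}{11}$)
$q = -6237$ ($q = 4 - 79^{2} = 4 - 6241 = -6237$)
$\frac{q}{p{\left(-84,12 \right)}} = - \frac{6237}{- \frac{1}{11}} = \left(-6237\right) \left(-11\right) = 68607$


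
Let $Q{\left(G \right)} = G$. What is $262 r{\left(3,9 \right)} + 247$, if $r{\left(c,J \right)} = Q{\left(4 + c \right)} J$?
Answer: $16753$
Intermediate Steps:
$r{\left(c,J \right)} = J \left(4 + c\right)$ ($r{\left(c,J \right)} = \left(4 + c\right) J = J \left(4 + c\right)$)
$262 r{\left(3,9 \right)} + 247 = 262 \cdot 9 \left(4 + 3\right) + 247 = 262 \cdot 9 \cdot 7 + 247 = 262 \cdot 63 + 247 = 16506 + 247 = 16753$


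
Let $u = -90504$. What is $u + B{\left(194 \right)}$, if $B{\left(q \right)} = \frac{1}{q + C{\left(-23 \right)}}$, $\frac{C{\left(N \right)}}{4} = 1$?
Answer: $- \frac{17919791}{198} \approx -90504.0$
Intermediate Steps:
$C{\left(N \right)} = 4$ ($C{\left(N \right)} = 4 \cdot 1 = 4$)
$B{\left(q \right)} = \frac{1}{4 + q}$ ($B{\left(q \right)} = \frac{1}{q + 4} = \frac{1}{4 + q}$)
$u + B{\left(194 \right)} = -90504 + \frac{1}{4 + 194} = -90504 + \frac{1}{198} = - \frac{17919791}{198}$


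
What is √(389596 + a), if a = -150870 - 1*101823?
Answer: √136903 ≈ 370.00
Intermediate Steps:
a = -252693 (a = -150870 - 101823 = -252693)
√(389596 + a) = √(389596 - 252693) = √136903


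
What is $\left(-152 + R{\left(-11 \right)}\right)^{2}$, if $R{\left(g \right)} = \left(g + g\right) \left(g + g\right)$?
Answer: $110224$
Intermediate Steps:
$R{\left(g \right)} = 4 g^{2}$ ($R{\left(g \right)} = 2 g 2 g = 4 g^{2}$)
$\left(-152 + R{\left(-11 \right)}\right)^{2} = \left(-152 + 4 \left(-11\right)^{2}\right)^{2} = \left(-152 + 4 \cdot 121\right)^{2} = \left(-152 + 484\right)^{2} = 332^{2} = 110224$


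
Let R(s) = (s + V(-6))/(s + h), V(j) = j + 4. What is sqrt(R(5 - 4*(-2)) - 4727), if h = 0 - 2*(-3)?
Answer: 3*I*sqrt(189582)/19 ≈ 68.749*I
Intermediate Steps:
V(j) = 4 + j
h = 6 (h = 0 + 6 = 6)
R(s) = (-2 + s)/(6 + s) (R(s) = (s + (4 - 6))/(s + 6) = (s - 2)/(6 + s) = (-2 + s)/(6 + s))
sqrt(R(5 - 4*(-2)) - 4727) = sqrt((-2 + (5 - 4*(-2)))/(6 + (5 - 4*(-2))) - 4727) = sqrt((-2 + (5 + 8))/(6 + (5 + 8)) - 4727) = sqrt((-2 + 13)/(6 + 13) - 4727) = sqrt(11/19 - 4727) = sqrt(-89802/19) = 3*I*sqrt(189582)/19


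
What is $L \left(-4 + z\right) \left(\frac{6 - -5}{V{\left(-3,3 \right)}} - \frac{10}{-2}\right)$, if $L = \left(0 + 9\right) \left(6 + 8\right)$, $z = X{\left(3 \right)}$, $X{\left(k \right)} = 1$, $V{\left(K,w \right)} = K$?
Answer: $-504$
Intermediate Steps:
$z = 1$
$L = 126$ ($L = 9 \cdot 14 = 126$)
$L \left(-4 + z\right) \left(\frac{6 - -5}{V{\left(-3,3 \right)}} - \frac{10}{-2}\right) = 126 \left(-4 + 1\right) \left(\frac{6 - -5}{-3} - \frac{10}{-2}\right) = 126 \left(-3\right) \left(\left(6 + 5\right) \left(- \frac{1}{3}\right) - -5\right) = - 378 \left(11 \left(- \frac{1}{3}\right) + 5\right) = - 378 \left(- \frac{11}{3} + 5\right) = \left(-378\right) \frac{4}{3} = -504$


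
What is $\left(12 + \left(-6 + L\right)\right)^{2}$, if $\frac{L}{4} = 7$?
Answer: $1156$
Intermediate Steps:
$L = 28$ ($L = 4 \cdot 7 = 28$)
$\left(12 + \left(-6 + L\right)\right)^{2} = \left(12 + \left(-6 + 28\right)\right)^{2} = \left(12 + 22\right)^{2} = 34^{2} = 1156$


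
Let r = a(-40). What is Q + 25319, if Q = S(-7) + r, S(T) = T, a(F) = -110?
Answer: 25202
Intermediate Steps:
r = -110
Q = -117 (Q = -7 - 110 = -117)
Q + 25319 = -117 + 25319 = 25202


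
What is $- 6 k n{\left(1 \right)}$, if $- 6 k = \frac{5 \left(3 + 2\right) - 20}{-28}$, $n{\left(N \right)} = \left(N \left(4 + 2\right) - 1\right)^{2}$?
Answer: $- \frac{125}{28} \approx -4.4643$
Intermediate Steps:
$n{\left(N \right)} = \left(-1 + 6 N\right)^{2}$ ($n{\left(N \right)} = \left(N 6 - 1\right)^{2} = \left(6 N - 1\right)^{2} = \left(-1 + 6 N\right)^{2}$)
$k = \frac{5}{168}$ ($k = - \frac{\left(5 \left(3 + 2\right) - 20\right) \frac{1}{-28}}{6} = - \frac{\left(5 \cdot 5 - 20\right) \left(- \frac{1}{28}\right)}{6} = - \frac{\left(25 - 20\right) \left(- \frac{1}{28}\right)}{6} = - \frac{5 \left(- \frac{1}{28}\right)}{6} = \left(- \frac{1}{6}\right) \left(- \frac{5}{28}\right) = \frac{5}{168} \approx 0.029762$)
$- 6 k n{\left(1 \right)} = \left(-6\right) \frac{5}{168} \left(-1 + 6 \cdot 1\right)^{2} = - \frac{5 \left(-1 + 6\right)^{2}}{28} = - \frac{5 \cdot 5^{2}}{28} = \left(- \frac{5}{28}\right) 25 = - \frac{125}{28}$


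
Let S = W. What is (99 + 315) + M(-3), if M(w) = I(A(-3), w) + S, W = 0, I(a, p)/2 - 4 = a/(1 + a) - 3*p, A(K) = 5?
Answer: 1325/3 ≈ 441.67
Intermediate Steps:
I(a, p) = 8 - 6*p + 2*a/(1 + a) (I(a, p) = 8 + 2*(a/(1 + a) - 3*p) = 8 + 2*(-3*p + a/(1 + a)) = 8 + (-6*p + 2*a/(1 + a)) = 8 - 6*p + 2*a/(1 + a))
S = 0
M(w) = 29/3 - 6*w (M(w) = 2*(4 - 3*w + 5*5 - 3*5*w)/(1 + 5) + 0 = 2*(4 - 3*w + 25 - 15*w)/6 + 0 = 2*(⅙)*(29 - 18*w) + 0 = (29/3 - 6*w) + 0 = 29/3 - 6*w)
(99 + 315) + M(-3) = (99 + 315) + (29/3 - 6*(-3)) = 414 + (29/3 + 18) = 414 + 83/3 = 1325/3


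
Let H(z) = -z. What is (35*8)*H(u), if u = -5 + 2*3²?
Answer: -3640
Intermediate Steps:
u = 13 (u = -5 + 2*9 = -5 + 18 = 13)
(35*8)*H(u) = (35*8)*(-1*13) = 280*(-13) = -3640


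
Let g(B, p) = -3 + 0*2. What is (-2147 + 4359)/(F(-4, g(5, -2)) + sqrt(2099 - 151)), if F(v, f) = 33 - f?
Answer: -19908/163 + 1106*sqrt(487)/163 ≈ 27.603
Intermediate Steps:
g(B, p) = -3 (g(B, p) = -3 + 0 = -3)
(-2147 + 4359)/(F(-4, g(5, -2)) + sqrt(2099 - 151)) = (-2147 + 4359)/((33 - 1*(-3)) + sqrt(2099 - 151)) = 2212/((33 + 3) + sqrt(1948)) = 2212/(36 + 2*sqrt(487))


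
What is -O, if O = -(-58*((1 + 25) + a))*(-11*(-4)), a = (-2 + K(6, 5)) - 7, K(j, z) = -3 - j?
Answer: -20416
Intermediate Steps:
a = -18 (a = (-2 + (-3 - 1*6)) - 7 = (-2 + (-3 - 6)) - 7 = (-2 - 9) - 7 = -11 - 7 = -18)
O = 20416 (O = -(-58*((1 + 25) - 18))*(-11*(-4)) = -(-58*(26 - 18))*44 = -(-58*8)*44 = -(-464)*44 = -1*(-20416) = 20416)
-O = -1*20416 = -20416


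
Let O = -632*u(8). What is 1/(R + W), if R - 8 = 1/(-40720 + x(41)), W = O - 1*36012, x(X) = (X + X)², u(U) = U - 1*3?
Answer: -33996/1331419345 ≈ -2.5534e-5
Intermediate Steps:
u(U) = -3 + U (u(U) = U - 3 = -3 + U)
x(X) = 4*X² (x(X) = (2*X)² = 4*X²)
O = -3160 (O = -632*(-3 + 8) = -632*5 = -3160)
W = -39172 (W = -3160 - 1*36012 = -3160 - 36012 = -39172)
R = 271967/33996 (R = 8 + 1/(-40720 + 4*41²) = 8 + 1/(-40720 + 4*1681) = 8 + 1/(-40720 + 6724) = 8 + 1/(-33996) = 8 - 1/33996 = 271967/33996 ≈ 8.0000)
1/(R + W) = 1/(271967/33996 - 39172) = 1/(-1331419345/33996) = -33996/1331419345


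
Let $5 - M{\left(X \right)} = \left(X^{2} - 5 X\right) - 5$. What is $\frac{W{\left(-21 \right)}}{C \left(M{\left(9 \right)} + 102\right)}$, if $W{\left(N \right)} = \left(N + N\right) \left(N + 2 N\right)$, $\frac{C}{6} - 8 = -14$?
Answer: $- \frac{147}{152} \approx -0.9671$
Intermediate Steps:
$M{\left(X \right)} = 10 - X^{2} + 5 X$ ($M{\left(X \right)} = 5 - \left(\left(X^{2} - 5 X\right) - 5\right) = 5 - \left(-5 + X^{2} - 5 X\right) = 5 + \left(5 - X^{2} + 5 X\right) = 10 - X^{2} + 5 X$)
$C = -36$ ($C = 48 + 6 \left(-14\right) = 48 - 84 = -36$)
$W{\left(N \right)} = 6 N^{2}$ ($W{\left(N \right)} = 2 N 3 N = 6 N^{2}$)
$\frac{W{\left(-21 \right)}}{C \left(M{\left(9 \right)} + 102\right)} = \frac{6 \left(-21\right)^{2}}{\left(-36\right) \left(\left(10 - 9^{2} + 5 \cdot 9\right) + 102\right)} = \frac{6 \cdot 441}{\left(-36\right) \left(\left(10 - 81 + 45\right) + 102\right)} = \frac{2646}{\left(-36\right) \left(\left(10 - 81 + 45\right) + 102\right)} = \frac{2646}{\left(-36\right) \left(-26 + 102\right)} = \frac{2646}{\left(-36\right) 76} = \frac{2646}{-2736} = 2646 \left(- \frac{1}{2736}\right) = - \frac{147}{152}$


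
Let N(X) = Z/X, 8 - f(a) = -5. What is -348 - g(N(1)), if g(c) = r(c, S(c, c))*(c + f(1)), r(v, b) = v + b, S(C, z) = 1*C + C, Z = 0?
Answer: -348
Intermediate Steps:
f(a) = 13 (f(a) = 8 - 1*(-5) = 8 + 5 = 13)
S(C, z) = 2*C (S(C, z) = C + C = 2*C)
r(v, b) = b + v
N(X) = 0 (N(X) = 0/X = 0)
g(c) = 3*c*(13 + c) (g(c) = (2*c + c)*(c + 13) = (3*c)*(13 + c) = 3*c*(13 + c))
-348 - g(N(1)) = -348 - 3*0*(13 + 0) = -348 - 3*0*13 = -348 - 1*0 = -348 + 0 = -348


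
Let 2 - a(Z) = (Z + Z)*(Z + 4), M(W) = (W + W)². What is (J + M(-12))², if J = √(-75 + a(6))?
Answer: (576 + I*√193)² ≈ 3.3158e+5 + 16004.0*I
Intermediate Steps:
M(W) = 4*W² (M(W) = (2*W)² = 4*W²)
a(Z) = 2 - 2*Z*(4 + Z) (a(Z) = 2 - (Z + Z)*(Z + 4) = 2 - 2*Z*(4 + Z))
J = I*√193 (J = √(-75 + (2 - 8*6 - 2*6²)) = √(-75 + (2 - 48 - 2*36)) = √(-75 + (2 - 48 - 72)) = √(-75 - 118) = √(-193) = I*√193 ≈ 13.892*I)
(J + M(-12))² = (I*√193 + 4*(-12)²)² = (I*√193 + 4*144)² = (I*√193 + 576)² = (576 + I*√193)²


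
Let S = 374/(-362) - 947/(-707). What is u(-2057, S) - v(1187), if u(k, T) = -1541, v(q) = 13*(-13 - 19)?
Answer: -1125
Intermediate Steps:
v(q) = -416 (v(q) = 13*(-32) = -416)
S = 39198/127967 (S = 374*(-1/362) - 947*(-1/707) = -187/181 + 947/707 = 39198/127967 ≈ 0.30631)
u(-2057, S) - v(1187) = -1541 - 1*(-416) = -1541 + 416 = -1125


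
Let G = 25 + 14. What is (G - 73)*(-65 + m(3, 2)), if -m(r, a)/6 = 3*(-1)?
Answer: 1598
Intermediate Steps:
G = 39
m(r, a) = 18 (m(r, a) = -18*(-1) = -6*(-3) = 18)
(G - 73)*(-65 + m(3, 2)) = (39 - 73)*(-65 + 18) = -34*(-47) = 1598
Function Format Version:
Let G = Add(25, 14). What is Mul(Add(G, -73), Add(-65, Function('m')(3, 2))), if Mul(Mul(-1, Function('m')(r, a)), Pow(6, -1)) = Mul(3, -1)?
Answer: 1598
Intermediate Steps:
G = 39
Function('m')(r, a) = 18 (Function('m')(r, a) = Mul(-6, Mul(3, -1)) = Mul(-6, -3) = 18)
Mul(Add(G, -73), Add(-65, Function('m')(3, 2))) = Mul(Add(39, -73), Add(-65, 18)) = Mul(-34, -47) = 1598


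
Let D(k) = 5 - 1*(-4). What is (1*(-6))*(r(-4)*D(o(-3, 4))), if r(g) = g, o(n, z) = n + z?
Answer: 216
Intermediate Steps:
D(k) = 9 (D(k) = 5 + 4 = 9)
(1*(-6))*(r(-4)*D(o(-3, 4))) = (1*(-6))*(-4*9) = -6*(-36) = 216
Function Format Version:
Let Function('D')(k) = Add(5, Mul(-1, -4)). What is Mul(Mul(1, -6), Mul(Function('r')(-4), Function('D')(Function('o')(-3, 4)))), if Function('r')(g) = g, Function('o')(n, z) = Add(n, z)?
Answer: 216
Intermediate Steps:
Function('D')(k) = 9 (Function('D')(k) = Add(5, 4) = 9)
Mul(Mul(1, -6), Mul(Function('r')(-4), Function('D')(Function('o')(-3, 4)))) = Mul(Mul(1, -6), Mul(-4, 9)) = Mul(-6, -36) = 216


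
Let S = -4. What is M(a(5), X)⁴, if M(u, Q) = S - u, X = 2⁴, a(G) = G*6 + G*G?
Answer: 12117361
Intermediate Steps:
a(G) = G² + 6*G (a(G) = 6*G + G² = G² + 6*G)
X = 16
M(u, Q) = -4 - u
M(a(5), X)⁴ = (-4 - 5*(6 + 5))⁴ = (-4 - 5*11)⁴ = (-4 - 1*55)⁴ = (-4 - 55)⁴ = (-59)⁴ = 12117361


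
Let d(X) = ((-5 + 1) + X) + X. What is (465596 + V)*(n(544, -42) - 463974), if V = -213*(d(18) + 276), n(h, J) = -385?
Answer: -185739885128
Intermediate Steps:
d(X) = -4 + 2*X (d(X) = (-4 + X) + X = -4 + 2*X)
V = -65604 (V = -213*((-4 + 2*18) + 276) = -213*((-4 + 36) + 276) = -213*(32 + 276) = -213*308 = -65604)
(465596 + V)*(n(544, -42) - 463974) = (465596 - 65604)*(-385 - 463974) = 399992*(-464359) = -185739885128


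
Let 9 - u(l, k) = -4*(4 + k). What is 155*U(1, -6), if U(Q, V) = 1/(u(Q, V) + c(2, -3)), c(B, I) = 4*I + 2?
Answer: -155/9 ≈ -17.222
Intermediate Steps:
u(l, k) = 25 + 4*k (u(l, k) = 9 - (-4)*(4 + k) = 9 - (-16 - 4*k) = 9 + (16 + 4*k) = 25 + 4*k)
c(B, I) = 2 + 4*I
U(Q, V) = 1/(15 + 4*V) (U(Q, V) = 1/((25 + 4*V) + (2 + 4*(-3))) = 1/((25 + 4*V) + (2 - 12)) = 1/((25 + 4*V) - 10) = 1/(15 + 4*V))
155*U(1, -6) = 155/(15 + 4*(-6)) = 155/(15 - 24) = 155/(-9) = 155*(-⅑) = -155/9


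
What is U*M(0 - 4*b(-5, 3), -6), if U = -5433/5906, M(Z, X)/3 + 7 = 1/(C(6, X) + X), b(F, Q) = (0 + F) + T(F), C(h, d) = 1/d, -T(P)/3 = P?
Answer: 4319235/218522 ≈ 19.766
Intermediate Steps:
T(P) = -3*P
b(F, Q) = -2*F (b(F, Q) = (0 + F) - 3*F = F - 3*F = -2*F)
M(Z, X) = -21 + 3/(X + 1/X) (M(Z, X) = -21 + 3/(1/X + X) = -21 + 3/(X + 1/X))
U = -5433/5906 (U = -5433*1/5906 = -5433/5906 ≈ -0.91991)
U*M(0 - 4*b(-5, 3), -6) = -16299*(-7 - 6 - 7*(-6)²)/(5906*(1 + (-6)²)) = -16299*(-7 - 6 - 7*36)/(5906*(1 + 36)) = -16299*(-7 - 6 - 252)/(5906*37) = -16299*(-265)/(5906*37) = -5433/5906*(-795/37) = 4319235/218522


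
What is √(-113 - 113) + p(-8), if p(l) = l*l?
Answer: 64 + I*√226 ≈ 64.0 + 15.033*I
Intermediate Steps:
p(l) = l²
√(-113 - 113) + p(-8) = √(-113 - 113) + (-8)² = √(-226) + 64 = I*√226 + 64 = 64 + I*√226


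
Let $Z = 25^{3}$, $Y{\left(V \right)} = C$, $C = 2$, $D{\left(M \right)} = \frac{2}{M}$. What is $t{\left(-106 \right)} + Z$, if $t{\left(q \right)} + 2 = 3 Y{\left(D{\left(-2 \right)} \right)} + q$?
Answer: $15523$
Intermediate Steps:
$Y{\left(V \right)} = 2$
$Z = 15625$
$t{\left(q \right)} = 4 + q$ ($t{\left(q \right)} = -2 + \left(3 \cdot 2 + q\right) = -2 + \left(6 + q\right) = 4 + q$)
$t{\left(-106 \right)} + Z = \left(4 - 106\right) + 15625 = -102 + 15625 = 15523$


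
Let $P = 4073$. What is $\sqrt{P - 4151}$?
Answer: $i \sqrt{78} \approx 8.8318 i$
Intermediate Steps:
$\sqrt{P - 4151} = \sqrt{4073 - 4151} = \sqrt{-78} = i \sqrt{78}$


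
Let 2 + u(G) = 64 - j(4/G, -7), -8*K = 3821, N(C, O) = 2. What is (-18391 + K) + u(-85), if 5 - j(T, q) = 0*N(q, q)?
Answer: -150493/8 ≈ -18812.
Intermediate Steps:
j(T, q) = 5 (j(T, q) = 5 - 0*2 = 5 - 1*0 = 5 + 0 = 5)
K = -3821/8 (K = -⅛*3821 = -3821/8 ≈ -477.63)
u(G) = 57 (u(G) = -2 + (64 - 1*5) = -2 + (64 - 5) = -2 + 59 = 57)
(-18391 + K) + u(-85) = (-18391 - 3821/8) + 57 = -150949/8 + 57 = -150493/8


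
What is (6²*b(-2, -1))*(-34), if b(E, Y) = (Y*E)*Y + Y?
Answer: 3672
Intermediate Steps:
b(E, Y) = Y + E*Y² (b(E, Y) = (E*Y)*Y + Y = E*Y² + Y = Y + E*Y²)
(6²*b(-2, -1))*(-34) = (6²*(-(1 - 2*(-1))))*(-34) = (36*(-(1 + 2)))*(-34) = (36*(-1*3))*(-34) = (36*(-3))*(-34) = -108*(-34) = 3672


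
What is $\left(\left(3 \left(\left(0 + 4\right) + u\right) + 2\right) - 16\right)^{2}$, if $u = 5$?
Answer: $169$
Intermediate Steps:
$\left(\left(3 \left(\left(0 + 4\right) + u\right) + 2\right) - 16\right)^{2} = \left(\left(3 \left(\left(0 + 4\right) + 5\right) + 2\right) - 16\right)^{2} = \left(\left(3 \left(4 + 5\right) + 2\right) - 16\right)^{2} = \left(\left(3 \cdot 9 + 2\right) - 16\right)^{2} = \left(\left(27 + 2\right) - 16\right)^{2} = \left(29 - 16\right)^{2} = 13^{2} = 169$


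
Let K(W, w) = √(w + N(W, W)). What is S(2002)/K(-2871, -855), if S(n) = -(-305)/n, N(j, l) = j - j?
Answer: -61*I*√95/114114 ≈ -0.0052102*I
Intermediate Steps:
N(j, l) = 0
S(n) = 305/n
K(W, w) = √w (K(W, w) = √(w + 0) = √w)
S(2002)/K(-2871, -855) = (305/2002)/(√(-855)) = (305*(1/2002))/((3*I*√95)) = 305*(-I*√95/285)/2002 = -61*I*√95/114114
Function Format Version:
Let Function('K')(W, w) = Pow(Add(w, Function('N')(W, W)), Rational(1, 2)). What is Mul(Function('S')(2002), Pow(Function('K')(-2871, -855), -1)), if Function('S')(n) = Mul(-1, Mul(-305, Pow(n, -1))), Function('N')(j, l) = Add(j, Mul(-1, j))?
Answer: Mul(Rational(-61, 114114), I, Pow(95, Rational(1, 2))) ≈ Mul(-0.0052102, I)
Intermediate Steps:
Function('N')(j, l) = 0
Function('S')(n) = Mul(305, Pow(n, -1))
Function('K')(W, w) = Pow(w, Rational(1, 2)) (Function('K')(W, w) = Pow(Add(w, 0), Rational(1, 2)) = Pow(w, Rational(1, 2)))
Mul(Function('S')(2002), Pow(Function('K')(-2871, -855), -1)) = Mul(Mul(305, Pow(2002, -1)), Pow(Pow(-855, Rational(1, 2)), -1)) = Mul(Mul(305, Rational(1, 2002)), Pow(Mul(3, I, Pow(95, Rational(1, 2))), -1)) = Mul(Rational(305, 2002), Mul(Rational(-1, 285), I, Pow(95, Rational(1, 2)))) = Mul(Rational(-61, 114114), I, Pow(95, Rational(1, 2)))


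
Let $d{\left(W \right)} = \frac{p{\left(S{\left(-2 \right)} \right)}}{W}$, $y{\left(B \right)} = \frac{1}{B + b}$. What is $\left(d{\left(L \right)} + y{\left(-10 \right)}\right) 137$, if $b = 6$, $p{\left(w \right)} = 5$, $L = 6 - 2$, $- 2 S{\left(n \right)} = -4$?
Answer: $137$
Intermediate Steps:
$S{\left(n \right)} = 2$ ($S{\left(n \right)} = \left(- \frac{1}{2}\right) \left(-4\right) = 2$)
$L = 4$
$y{\left(B \right)} = \frac{1}{6 + B}$ ($y{\left(B \right)} = \frac{1}{B + 6} = \frac{1}{6 + B}$)
$d{\left(W \right)} = \frac{5}{W}$
$\left(d{\left(L \right)} + y{\left(-10 \right)}\right) 137 = \left(\frac{5}{4} + \frac{1}{6 - 10}\right) 137 = \left(5 \cdot \frac{1}{4} + \frac{1}{-4}\right) 137 = \left(\frac{5}{4} - \frac{1}{4}\right) 137 = 1 \cdot 137 = 137$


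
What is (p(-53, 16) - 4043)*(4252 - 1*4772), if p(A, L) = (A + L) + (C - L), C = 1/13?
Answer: 2129880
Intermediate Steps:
C = 1/13 ≈ 0.076923
p(A, L) = 1/13 + A (p(A, L) = (A + L) + (1/13 - L) = 1/13 + A)
(p(-53, 16) - 4043)*(4252 - 1*4772) = ((1/13 - 53) - 4043)*(4252 - 1*4772) = (-688/13 - 4043)*(4252 - 4772) = -53247/13*(-520) = 2129880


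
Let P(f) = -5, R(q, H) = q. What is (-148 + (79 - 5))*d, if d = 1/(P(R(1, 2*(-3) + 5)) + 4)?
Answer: 74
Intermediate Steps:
d = -1 (d = 1/(-5 + 4) = 1/(-1) = -1)
(-148 + (79 - 5))*d = (-148 + (79 - 5))*(-1) = (-148 + 74)*(-1) = -74*(-1) = 74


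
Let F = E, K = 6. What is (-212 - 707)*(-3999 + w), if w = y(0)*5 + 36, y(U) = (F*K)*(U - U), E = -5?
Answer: 3641997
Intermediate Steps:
F = -5
y(U) = 0 (y(U) = (-5*6)*(U - U) = -30*0 = 0)
w = 36 (w = 0*5 + 36 = 0 + 36 = 36)
(-212 - 707)*(-3999 + w) = (-212 - 707)*(-3999 + 36) = -919*(-3963) = 3641997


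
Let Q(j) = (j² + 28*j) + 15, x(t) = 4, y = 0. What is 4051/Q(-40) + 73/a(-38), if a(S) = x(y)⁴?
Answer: 1073191/126720 ≈ 8.4690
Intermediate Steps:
a(S) = 256 (a(S) = 4⁴ = 256)
Q(j) = 15 + j² + 28*j
4051/Q(-40) + 73/a(-38) = 4051/(15 + (-40)² + 28*(-40)) + 73/256 = 4051/(15 + 1600 - 1120) + 73*(1/256) = 4051/495 + 73/256 = 1073191/126720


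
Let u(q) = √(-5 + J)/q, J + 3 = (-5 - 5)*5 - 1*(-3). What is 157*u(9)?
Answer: 157*I*√55/9 ≈ 129.37*I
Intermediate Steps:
J = -50 (J = -3 + ((-5 - 5)*5 - 1*(-3)) = -3 + (-10*5 + 3) = -3 + (-50 + 3) = -3 - 47 = -50)
u(q) = I*√55/q (u(q) = √(-5 - 50)/q = √(-55)/q = (I*√55)/q = I*√55/q)
157*u(9) = 157*(I*√55/9) = 157*I*√55/9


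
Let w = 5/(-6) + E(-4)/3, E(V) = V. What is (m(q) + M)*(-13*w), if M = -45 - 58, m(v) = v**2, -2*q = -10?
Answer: -2197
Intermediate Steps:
q = 5 (q = -1/2*(-10) = 5)
w = -13/6 (w = 5/(-6) - 4/3 = 5*(-1/6) - 4*1/3 = -5/6 - 4/3 = -13/6 ≈ -2.1667)
M = -103
(m(q) + M)*(-13*w) = (5**2 - 103)*(-13*(-13/6)) = (25 - 103)*(169/6) = -78*169/6 = -2197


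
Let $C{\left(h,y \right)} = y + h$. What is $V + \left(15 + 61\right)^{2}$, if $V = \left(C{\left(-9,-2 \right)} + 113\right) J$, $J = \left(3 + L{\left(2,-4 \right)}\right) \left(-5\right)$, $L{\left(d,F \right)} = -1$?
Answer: $4756$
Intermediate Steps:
$C{\left(h,y \right)} = h + y$
$J = -10$ ($J = \left(3 - 1\right) \left(-5\right) = 2 \left(-5\right) = -10$)
$V = -1020$ ($V = \left(\left(-9 - 2\right) + 113\right) \left(-10\right) = \left(-11 + 113\right) \left(-10\right) = 102 \left(-10\right) = -1020$)
$V + \left(15 + 61\right)^{2} = -1020 + \left(15 + 61\right)^{2} = -1020 + 76^{2} = -1020 + 5776 = 4756$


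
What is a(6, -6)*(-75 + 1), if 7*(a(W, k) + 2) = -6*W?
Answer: 3700/7 ≈ 528.57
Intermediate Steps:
a(W, k) = -2 - 6*W/7 (a(W, k) = -2 + (-6*W)/7 = -2 - 6*W/7)
a(6, -6)*(-75 + 1) = (-2 - 6/7*6)*(-75 + 1) = (-2 - 36/7)*(-74) = -50/7*(-74) = 3700/7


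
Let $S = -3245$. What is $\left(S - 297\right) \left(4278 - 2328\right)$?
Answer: $-6906900$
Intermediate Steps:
$\left(S - 297\right) \left(4278 - 2328\right) = \left(-3245 - 297\right) \left(4278 - 2328\right) = - 3542 \left(4278 - 2328\right) = \left(-3542\right) 1950 = -6906900$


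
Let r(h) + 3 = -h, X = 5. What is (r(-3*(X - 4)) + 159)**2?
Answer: 25281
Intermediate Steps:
r(h) = -3 - h
(r(-3*(X - 4)) + 159)**2 = ((-3 - (-3)*(5 - 4)) + 159)**2 = ((-3 - (-3)) + 159)**2 = ((-3 - 1*(-3)) + 159)**2 = ((-3 + 3) + 159)**2 = (0 + 159)**2 = 159**2 = 25281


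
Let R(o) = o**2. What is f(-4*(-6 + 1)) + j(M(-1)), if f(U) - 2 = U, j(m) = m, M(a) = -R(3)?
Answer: 13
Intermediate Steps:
M(a) = -9 (M(a) = -1*3**2 = -1*9 = -9)
f(U) = 2 + U
f(-4*(-6 + 1)) + j(M(-1)) = (2 - 4*(-6 + 1)) - 9 = (2 - 4*(-5)) - 9 = (2 + 20) - 9 = 22 - 9 = 13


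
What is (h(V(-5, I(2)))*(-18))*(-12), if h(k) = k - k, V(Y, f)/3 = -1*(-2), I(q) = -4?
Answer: 0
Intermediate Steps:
V(Y, f) = 6 (V(Y, f) = 3*(-1*(-2)) = 3*2 = 6)
h(k) = 0
(h(V(-5, I(2)))*(-18))*(-12) = (0*(-18))*(-12) = 0*(-12) = 0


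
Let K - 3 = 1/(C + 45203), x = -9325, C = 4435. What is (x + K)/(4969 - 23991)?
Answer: 462725435/944214036 ≈ 0.49006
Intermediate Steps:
K = 148915/49638 (K = 3 + 1/(4435 + 45203) = 3 + 1/49638 = 148915/49638 ≈ 3.0000)
(x + K)/(4969 - 23991) = (-9325 + 148915/49638)/(4969 - 23991) = -462725435/49638/(-19022) = -462725435/49638*(-1/19022) = 462725435/944214036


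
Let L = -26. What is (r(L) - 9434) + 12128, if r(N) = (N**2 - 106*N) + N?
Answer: 6100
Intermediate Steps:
r(N) = N**2 - 105*N
(r(L) - 9434) + 12128 = (-26*(-105 - 26) - 9434) + 12128 = (-26*(-131) - 9434) + 12128 = (3406 - 9434) + 12128 = -6028 + 12128 = 6100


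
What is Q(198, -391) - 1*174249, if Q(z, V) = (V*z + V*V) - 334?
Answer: -99120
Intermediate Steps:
Q(z, V) = -334 + V**2 + V*z (Q(z, V) = (V*z + V**2) - 334 = (V**2 + V*z) - 334 = -334 + V**2 + V*z)
Q(198, -391) - 1*174249 = (-334 + (-391)**2 - 391*198) - 1*174249 = (-334 + 152881 - 77418) - 174249 = 75129 - 174249 = -99120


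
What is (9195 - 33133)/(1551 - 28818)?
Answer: 23938/27267 ≈ 0.87791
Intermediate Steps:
(9195 - 33133)/(1551 - 28818) = -23938/(-27267) = -23938*(-1/27267) = 23938/27267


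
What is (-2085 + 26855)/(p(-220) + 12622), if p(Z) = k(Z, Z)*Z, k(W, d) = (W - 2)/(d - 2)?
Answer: 12385/6201 ≈ 1.9973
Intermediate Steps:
k(W, d) = (-2 + W)/(-2 + d)
p(Z) = Z (p(Z) = ((-2 + Z)/(-2 + Z))*Z = 1*Z = Z)
(-2085 + 26855)/(p(-220) + 12622) = (-2085 + 26855)/(-220 + 12622) = 24770/12402 = 24770*(1/12402) = 12385/6201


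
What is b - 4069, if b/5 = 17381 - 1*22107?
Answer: -27699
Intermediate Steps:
b = -23630 (b = 5*(17381 - 1*22107) = 5*(17381 - 22107) = 5*(-4726) = -23630)
b - 4069 = -23630 - 4069 = -27699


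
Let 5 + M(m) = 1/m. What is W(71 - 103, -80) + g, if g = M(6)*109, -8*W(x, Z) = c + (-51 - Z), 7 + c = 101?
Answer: -13013/24 ≈ -542.21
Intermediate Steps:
c = 94 (c = -7 + 101 = 94)
M(m) = -5 + 1/m
W(x, Z) = -43/8 + Z/8 (W(x, Z) = -(94 + (-51 - Z))/8 = -(43 - Z)/8 = -43/8 + Z/8)
g = -3161/6 (g = (-5 + 1/6)*109 = (-5 + ⅙)*109 = -29/6*109 = -3161/6 ≈ -526.83)
W(71 - 103, -80) + g = (-43/8 + (⅛)*(-80)) - 3161/6 = (-43/8 - 10) - 3161/6 = -123/8 - 3161/6 = -13013/24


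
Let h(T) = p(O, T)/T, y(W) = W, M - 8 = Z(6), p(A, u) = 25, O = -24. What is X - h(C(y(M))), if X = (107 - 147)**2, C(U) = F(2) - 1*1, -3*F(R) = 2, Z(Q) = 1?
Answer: 1615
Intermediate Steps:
F(R) = -2/3 (F(R) = -1/3*2 = -2/3)
M = 9 (M = 8 + 1 = 9)
C(U) = -5/3 (C(U) = -2/3 - 1*1 = -2/3 - 1 = -5/3)
h(T) = 25/T
X = 1600 (X = (-40)**2 = 1600)
X - h(C(y(M))) = 1600 - 25/(-5/3) = 1600 - 25*(-3)/5 = 1600 - 1*(-15) = 1600 + 15 = 1615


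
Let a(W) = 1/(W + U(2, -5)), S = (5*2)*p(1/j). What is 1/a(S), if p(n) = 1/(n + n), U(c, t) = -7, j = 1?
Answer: -2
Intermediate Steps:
p(n) = 1/(2*n)
S = 5 (S = (5*2)*(1/(2*(1/1))) = 10*((½)/1) = 10*((½)*1) = 10*(½) = 5)
a(W) = 1/(-7 + W) (a(W) = 1/(W - 7) = 1/(-7 + W))
1/a(S) = 1/(1/(-7 + 5)) = 1/(1/(-2)) = 1/(-½) = -2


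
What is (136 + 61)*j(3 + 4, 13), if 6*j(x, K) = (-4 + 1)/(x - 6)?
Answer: -197/2 ≈ -98.500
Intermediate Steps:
j(x, K) = -1/(2*(-6 + x)) (j(x, K) = ((-4 + 1)/(x - 6))/6 = (-3/(-6 + x))/6 = -1/(2*(-6 + x)))
(136 + 61)*j(3 + 4, 13) = (136 + 61)*(-1/(-12 + 2*(3 + 4))) = 197*(-1/(-12 + 2*7)) = 197*(-1/(-12 + 14)) = 197*(-1/2) = 197*(-1*½) = 197*(-½) = -197/2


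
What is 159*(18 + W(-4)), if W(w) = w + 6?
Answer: 3180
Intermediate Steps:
W(w) = 6 + w
159*(18 + W(-4)) = 159*(18 + (6 - 4)) = 159*(18 + 2) = 159*20 = 3180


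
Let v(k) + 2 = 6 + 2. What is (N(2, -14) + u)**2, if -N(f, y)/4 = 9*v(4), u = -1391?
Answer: 2582449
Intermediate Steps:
v(k) = 6 (v(k) = -2 + (6 + 2) = -2 + 8 = 6)
N(f, y) = -216 (N(f, y) = -36*6 = -4*54 = -216)
(N(2, -14) + u)**2 = (-216 - 1391)**2 = (-1607)**2 = 2582449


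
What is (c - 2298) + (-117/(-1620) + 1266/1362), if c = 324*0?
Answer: -93855349/40860 ≈ -2297.0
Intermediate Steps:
c = 0
(c - 2298) + (-117/(-1620) + 1266/1362) = (0 - 2298) + (-117/(-1620) + 1266/1362) = -2298 + (-117*(-1/1620) + 1266*(1/1362)) = -2298 + (13/180 + 211/227) = -2298 + 40931/40860 = -93855349/40860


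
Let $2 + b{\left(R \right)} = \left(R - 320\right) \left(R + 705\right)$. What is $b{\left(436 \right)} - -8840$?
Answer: $141194$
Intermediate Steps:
$b{\left(R \right)} = -2 + \left(-320 + R\right) \left(705 + R\right)$ ($b{\left(R \right)} = -2 + \left(R - 320\right) \left(R + 705\right) = -2 + \left(-320 + R\right) \left(705 + R\right)$)
$b{\left(436 \right)} - -8840 = \left(-225602 + 436^{2} + 385 \cdot 436\right) - -8840 = \left(-225602 + 190096 + 167860\right) + 8840 = 132354 + 8840 = 141194$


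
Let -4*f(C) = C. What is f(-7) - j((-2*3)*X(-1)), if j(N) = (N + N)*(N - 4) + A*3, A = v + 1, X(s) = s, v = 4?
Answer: -149/4 ≈ -37.250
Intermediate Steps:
f(C) = -C/4
A = 5 (A = 4 + 1 = 5)
j(N) = 15 + 2*N*(-4 + N) (j(N) = (N + N)*(N - 4) + 5*3 = (2*N)*(-4 + N) + 15 = 2*N*(-4 + N) + 15 = 15 + 2*N*(-4 + N))
f(-7) - j((-2*3)*X(-1)) = -¼*(-7) - (15 - 8*(-2*3)*(-1) + 2*(-2*3*(-1))²) = 7/4 - (15 - (-48)*(-1) + 2*(-6*(-1))²) = 7/4 - (15 - 8*6 + 2*6²) = 7/4 - (15 - 48 + 2*36) = 7/4 - (15 - 48 + 72) = 7/4 - 1*39 = 7/4 - 39 = -149/4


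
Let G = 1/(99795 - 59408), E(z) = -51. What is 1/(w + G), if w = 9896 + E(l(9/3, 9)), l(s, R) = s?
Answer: 40387/397610016 ≈ 0.00010157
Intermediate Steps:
G = 1/40387 ≈ 2.4760e-5
w = 9845 (w = 9896 - 51 = 9845)
1/(w + G) = 1/(9845 + 1/40387) = 1/(397610016/40387) = 40387/397610016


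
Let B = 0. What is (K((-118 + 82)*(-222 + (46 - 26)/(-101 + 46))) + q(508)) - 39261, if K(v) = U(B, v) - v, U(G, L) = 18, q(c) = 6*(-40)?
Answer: -522369/11 ≈ -47488.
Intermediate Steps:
q(c) = -240
K(v) = 18 - v
(K((-118 + 82)*(-222 + (46 - 26)/(-101 + 46))) + q(508)) - 39261 = ((18 - (-118 + 82)*(-222 + (46 - 26)/(-101 + 46))) - 240) - 39261 = ((18 - (-36)*(-222 + 20/(-55))) - 240) - 39261 = ((18 - (-36)*(-222 + 20*(-1/55))) - 240) - 39261 = ((18 - (-36)*(-222 - 4/11)) - 240) - 39261 = ((18 - (-36)*(-2446)/11) - 240) - 39261 = ((18 - 1*88056/11) - 240) - 39261 = ((18 - 88056/11) - 240) - 39261 = (-87858/11 - 240) - 39261 = -90498/11 - 39261 = -522369/11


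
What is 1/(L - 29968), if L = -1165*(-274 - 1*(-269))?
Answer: -1/24143 ≈ -4.1420e-5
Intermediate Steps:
L = 5825 (L = -1165*(-274 + 269) = -1165*(-5) = 5825)
1/(L - 29968) = 1/(5825 - 29968) = 1/(-24143) = -1/24143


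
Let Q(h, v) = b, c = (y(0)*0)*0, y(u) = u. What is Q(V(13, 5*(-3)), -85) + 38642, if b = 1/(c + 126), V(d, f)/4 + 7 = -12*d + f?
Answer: 4868893/126 ≈ 38642.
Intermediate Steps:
V(d, f) = -28 - 48*d + 4*f (V(d, f) = -28 + 4*(-12*d + f) = -28 + 4*(f - 12*d) = -28 + (-48*d + 4*f) = -28 - 48*d + 4*f)
c = 0 (c = (0*0)*0 = 0*0 = 0)
b = 1/126 (b = 1/(0 + 126) = 1/126 ≈ 0.0079365)
Q(h, v) = 1/126
Q(V(13, 5*(-3)), -85) + 38642 = 1/126 + 38642 = 4868893/126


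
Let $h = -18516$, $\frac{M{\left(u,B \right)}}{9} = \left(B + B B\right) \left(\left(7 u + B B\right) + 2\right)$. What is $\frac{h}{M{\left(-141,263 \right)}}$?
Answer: $- \frac{1543}{3550613616} \approx -4.3457 \cdot 10^{-7}$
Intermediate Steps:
$M{\left(u,B \right)} = 9 \left(B + B^{2}\right) \left(2 + B^{2} + 7 u\right)$ ($M{\left(u,B \right)} = 9 \left(B + B B\right) \left(\left(7 u + B B\right) + 2\right) = 9 \left(B + B^{2}\right) \left(\left(7 u + B^{2}\right) + 2\right) = 9 \left(B + B^{2}\right) \left(\left(B^{2} + 7 u\right) + 2\right) = 9 \left(B + B^{2}\right) \left(2 + B^{2} + 7 u\right)$)
$\frac{h}{M{\left(-141,263 \right)}} = - \frac{18516}{9 \cdot 263 \left(2 + 263^{2} + 263^{3} + 2 \cdot 263 + 7 \left(-141\right) + 7 \cdot 263 \left(-141\right)\right)} = - \frac{18516}{9 \cdot 263 \left(2 + 69169 + 18191447 + 526 - 987 - 259581\right)} = - \frac{18516}{9 \cdot 263 \cdot 18000576} = - \frac{18516}{42607363392} = \left(-18516\right) \frac{1}{42607363392} = - \frac{1543}{3550613616}$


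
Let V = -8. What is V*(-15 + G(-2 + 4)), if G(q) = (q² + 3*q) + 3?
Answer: 16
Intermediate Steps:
G(q) = 3 + q² + 3*q
V*(-15 + G(-2 + 4)) = -8*(-15 + (3 + (-2 + 4)² + 3*(-2 + 4))) = -8*(-15 + (3 + 2² + 3*2)) = -8*(-15 + (3 + 4 + 6)) = -8*(-15 + 13) = -8*(-2) = 16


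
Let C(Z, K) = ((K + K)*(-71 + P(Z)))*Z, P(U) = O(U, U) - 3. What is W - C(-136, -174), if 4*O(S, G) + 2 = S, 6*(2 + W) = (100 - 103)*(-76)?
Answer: 5135124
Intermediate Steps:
W = 36 (W = -2 + ((100 - 103)*(-76))/6 = -2 + (-3*(-76))/6 = -2 + (⅙)*228 = -2 + 38 = 36)
O(S, G) = -½ + S/4
P(U) = -7/2 + U/4 (P(U) = (-½ + U/4) - 3 = -7/2 + U/4)
C(Z, K) = 2*K*Z*(-149/2 + Z/4) (C(Z, K) = ((K + K)*(-71 + (-7/2 + Z/4)))*Z = ((2*K)*(-149/2 + Z/4))*Z = (2*K*(-149/2 + Z/4))*Z = 2*K*Z*(-149/2 + Z/4))
W - C(-136, -174) = 36 - (-174)*(-136)*(-298 - 136)/2 = 36 - (-174)*(-136)*(-434)/2 = 36 - 1*(-5135088) = 36 + 5135088 = 5135124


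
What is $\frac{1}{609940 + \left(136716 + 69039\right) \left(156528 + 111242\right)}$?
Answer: $\frac{1}{55095626290} \approx 1.815 \cdot 10^{-11}$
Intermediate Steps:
$\frac{1}{609940 + \left(136716 + 69039\right) \left(156528 + 111242\right)} = \frac{1}{609940 + 205755 \cdot 267770} = \frac{1}{609940 + 55095016350} = \frac{1}{55095626290}$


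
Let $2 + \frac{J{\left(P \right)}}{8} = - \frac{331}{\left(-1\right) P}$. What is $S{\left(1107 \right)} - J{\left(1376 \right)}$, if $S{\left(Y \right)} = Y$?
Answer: $\frac{192825}{172} \approx 1121.1$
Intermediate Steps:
$J{\left(P \right)} = -16 + \frac{2648}{P}$ ($J{\left(P \right)} = -16 + 8 \left(- \frac{331}{\left(-1\right) P}\right) = -16 + 8 \left(- 331 \left(- \frac{1}{P}\right)\right) = -16 + 8 \frac{331}{P} = -16 + \frac{2648}{P}$)
$S{\left(1107 \right)} - J{\left(1376 \right)} = 1107 - \left(-16 + \frac{2648}{1376}\right) = 1107 - \left(-16 + 2648 \cdot \frac{1}{1376}\right) = 1107 - \left(-16 + \frac{331}{172}\right) = 1107 - - \frac{2421}{172} = 1107 + \frac{2421}{172} = \frac{192825}{172}$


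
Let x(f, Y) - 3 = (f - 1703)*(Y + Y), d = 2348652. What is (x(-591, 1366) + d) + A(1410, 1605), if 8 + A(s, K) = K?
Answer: -3916956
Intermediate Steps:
A(s, K) = -8 + K
x(f, Y) = 3 + 2*Y*(-1703 + f) (x(f, Y) = 3 + (f - 1703)*(Y + Y) = 3 + (-1703 + f)*(2*Y) = 3 + 2*Y*(-1703 + f))
(x(-591, 1366) + d) + A(1410, 1605) = ((3 - 3406*1366 + 2*1366*(-591)) + 2348652) + (-8 + 1605) = ((3 - 4652596 - 1614612) + 2348652) + 1597 = (-6267205 + 2348652) + 1597 = -3918553 + 1597 = -3916956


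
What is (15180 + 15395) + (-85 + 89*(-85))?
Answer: 22925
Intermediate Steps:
(15180 + 15395) + (-85 + 89*(-85)) = 30575 + (-85 - 7565) = 30575 - 7650 = 22925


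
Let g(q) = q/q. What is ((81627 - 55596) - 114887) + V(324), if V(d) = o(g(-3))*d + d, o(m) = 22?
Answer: -81404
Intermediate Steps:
g(q) = 1
V(d) = 23*d (V(d) = 22*d + d = 23*d)
((81627 - 55596) - 114887) + V(324) = ((81627 - 55596) - 114887) + 23*324 = (26031 - 114887) + 7452 = -88856 + 7452 = -81404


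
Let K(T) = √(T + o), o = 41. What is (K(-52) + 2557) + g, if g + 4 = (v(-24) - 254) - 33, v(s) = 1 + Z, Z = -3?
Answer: 2264 + I*√11 ≈ 2264.0 + 3.3166*I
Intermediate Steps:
v(s) = -2 (v(s) = 1 - 3 = -2)
K(T) = √(41 + T) (K(T) = √(T + 41) = √(41 + T))
g = -293 (g = -4 + ((-2 - 254) - 33) = -4 + (-256 - 33) = -4 - 289 = -293)
(K(-52) + 2557) + g = (√(41 - 52) + 2557) - 293 = (√(-11) + 2557) - 293 = (I*√11 + 2557) - 293 = (2557 + I*√11) - 293 = 2264 + I*√11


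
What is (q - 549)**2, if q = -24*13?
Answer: 741321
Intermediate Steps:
q = -312
(q - 549)**2 = (-312 - 549)**2 = (-861)**2 = 741321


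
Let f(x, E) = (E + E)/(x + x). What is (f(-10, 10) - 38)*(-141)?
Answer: 5499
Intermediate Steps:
f(x, E) = E/x (f(x, E) = (2*E)/((2*x)) = (2*E)*(1/(2*x)) = E/x)
(f(-10, 10) - 38)*(-141) = (10/(-10) - 38)*(-141) = (10*(-1/10) - 38)*(-141) = (-1 - 38)*(-141) = -39*(-141) = 5499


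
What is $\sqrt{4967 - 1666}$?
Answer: $\sqrt{3301} \approx 57.454$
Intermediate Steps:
$\sqrt{4967 - 1666} = \sqrt{3301}$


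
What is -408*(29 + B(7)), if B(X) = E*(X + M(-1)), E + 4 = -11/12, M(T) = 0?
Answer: 2210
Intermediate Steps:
E = -59/12 (E = -4 - 11/12 = -59/12 ≈ -4.9167)
B(X) = -59*X/12 (B(X) = -59*(X + 0)/12 = -59*X/12)
-408*(29 + B(7)) = -408*(29 - 59/12*7) = -408*(29 - 413/12) = -408*(-65/12) = 2210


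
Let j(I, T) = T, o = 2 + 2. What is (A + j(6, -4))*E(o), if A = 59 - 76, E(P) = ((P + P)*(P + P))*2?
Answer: -2688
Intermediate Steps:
o = 4
E(P) = 8*P² (E(P) = ((2*P)*(2*P))*2 = (4*P²)*2 = 8*P²)
A = -17
(A + j(6, -4))*E(o) = (-17 - 4)*(8*4²) = -168*16 = -21*128 = -2688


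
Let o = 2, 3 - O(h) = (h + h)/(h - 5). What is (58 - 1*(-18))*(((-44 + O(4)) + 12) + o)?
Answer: -1444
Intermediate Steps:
O(h) = 3 - 2*h/(-5 + h) (O(h) = 3 - (h + h)/(h - 5) = 3 - 2*h/(-5 + h))
(58 - 1*(-18))*(((-44 + O(4)) + 12) + o) = (58 - 1*(-18))*(((-44 + (-15 + 4)/(-5 + 4)) + 12) + 2) = (58 + 18)*(((-44 - 11/(-1)) + 12) + 2) = 76*(((-44 - 1*(-11)) + 12) + 2) = 76*(((-44 + 11) + 12) + 2) = 76*((-33 + 12) + 2) = 76*(-21 + 2) = 76*(-19) = -1444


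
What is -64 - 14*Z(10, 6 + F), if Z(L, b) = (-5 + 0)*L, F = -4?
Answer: 636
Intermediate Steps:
Z(L, b) = -5*L
-64 - 14*Z(10, 6 + F) = -64 - (-70)*10 = -64 - 14*(-50) = -64 + 700 = 636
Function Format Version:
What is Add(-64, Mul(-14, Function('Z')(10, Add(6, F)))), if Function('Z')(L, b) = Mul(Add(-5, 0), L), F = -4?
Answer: 636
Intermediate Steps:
Function('Z')(L, b) = Mul(-5, L)
Add(-64, Mul(-14, Function('Z')(10, Add(6, F)))) = Add(-64, Mul(-14, Mul(-5, 10))) = Add(-64, Mul(-14, -50)) = Add(-64, 700) = 636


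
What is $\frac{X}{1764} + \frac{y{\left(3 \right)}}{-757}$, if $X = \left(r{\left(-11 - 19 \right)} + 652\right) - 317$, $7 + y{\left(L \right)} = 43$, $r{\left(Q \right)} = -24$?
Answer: $\frac{171923}{1335348} \approx 0.12875$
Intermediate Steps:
$y{\left(L \right)} = 36$ ($y{\left(L \right)} = -7 + 43 = 36$)
$X = 311$ ($X = \left(-24 + 652\right) - 317 = 628 - 317 = 311$)
$\frac{X}{1764} + \frac{y{\left(3 \right)}}{-757} = \frac{311}{1764} + \frac{36}{-757} = 311 \cdot \frac{1}{1764} + 36 \left(- \frac{1}{757}\right) = \frac{311}{1764} - \frac{36}{757} = \frac{171923}{1335348}$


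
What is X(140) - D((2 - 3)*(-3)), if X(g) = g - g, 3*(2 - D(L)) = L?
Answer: -1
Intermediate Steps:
D(L) = 2 - L/3
X(g) = 0
X(140) - D((2 - 3)*(-3)) = 0 - (2 - (2 - 3)*(-3)/3) = 0 - (2 - (-1)*(-3)/3) = 0 - (2 - ⅓*3) = 0 - (2 - 1) = 0 - 1*1 = 0 - 1 = -1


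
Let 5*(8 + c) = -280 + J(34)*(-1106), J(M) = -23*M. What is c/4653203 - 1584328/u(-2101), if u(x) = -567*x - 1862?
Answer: -7166534550652/5534542914215 ≈ -1.2949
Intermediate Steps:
c = 864572/5 (c = -8 + (-280 - 23*34*(-1106))/5 = -8 + (-280 - 782*(-1106))/5 = -8 + (-280 + 864892)/5 = -8 + (⅕)*864612 = -8 + 864612/5 = 864572/5 ≈ 1.7291e+5)
u(x) = -1862 - 567*x
c/4653203 - 1584328/u(-2101) = (864572/5)/4653203 - 1584328/(-1862 - 567*(-2101)) = (864572/5)*(1/4653203) - 1584328/(-1862 + 1191267) = 864572/23266015 - 1584328/1189405 = -7166534550652/5534542914215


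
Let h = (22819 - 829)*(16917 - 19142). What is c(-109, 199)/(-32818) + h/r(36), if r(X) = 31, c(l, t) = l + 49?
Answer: -802855448820/508679 ≈ -1.5783e+6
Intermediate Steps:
c(l, t) = 49 + l
h = -48927750 (h = 21990*(-2225) = -48927750)
c(-109, 199)/(-32818) + h/r(36) = (49 - 109)/(-32818) - 48927750/31 = -60*(-1/32818) - 48927750*1/31 = 30/16409 - 48927750/31 = -802855448820/508679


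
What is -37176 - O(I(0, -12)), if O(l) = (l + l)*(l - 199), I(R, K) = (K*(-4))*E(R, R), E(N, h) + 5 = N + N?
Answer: -247896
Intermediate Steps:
E(N, h) = -5 + 2*N (E(N, h) = -5 + (N + N) = -5 + 2*N)
I(R, K) = -4*K*(-5 + 2*R) (I(R, K) = (K*(-4))*(-5 + 2*R) = (-4*K)*(-5 + 2*R) = -4*K*(-5 + 2*R))
O(l) = 2*l*(-199 + l) (O(l) = (2*l)*(-199 + l) = 2*l*(-199 + l))
-37176 - O(I(0, -12)) = -37176 - 2*4*(-12)*(5 - 2*0)*(-199 + 4*(-12)*(5 - 2*0)) = -37176 - 2*4*(-12)*(5 + 0)*(-199 + 4*(-12)*(5 + 0)) = -37176 - 2*4*(-12)*5*(-199 + 4*(-12)*5) = -37176 - 2*(-240)*(-199 - 240) = -37176 - 2*(-240)*(-439) = -37176 - 1*210720 = -37176 - 210720 = -247896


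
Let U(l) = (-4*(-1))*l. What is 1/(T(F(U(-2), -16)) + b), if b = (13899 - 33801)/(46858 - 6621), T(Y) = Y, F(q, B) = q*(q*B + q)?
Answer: -40237/38647422 ≈ -0.0010411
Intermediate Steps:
U(l) = 4*l
F(q, B) = q*(q + B*q) (F(q, B) = q*(B*q + q) = q*(q + B*q))
b = -19902/40237 ≈ -0.49462
1/(T(F(U(-2), -16)) + b) = 1/((4*(-2))**2*(1 - 16) - 19902/40237) = 1/((-8)**2*(-15) - 19902/40237) = 1/(64*(-15) - 19902/40237) = 1/(-960 - 19902/40237) = 1/(-38647422/40237) = -40237/38647422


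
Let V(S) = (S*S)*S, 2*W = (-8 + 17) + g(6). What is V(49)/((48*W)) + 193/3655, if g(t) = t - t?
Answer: 430048783/789480 ≈ 544.72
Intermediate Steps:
g(t) = 0
W = 9/2 (W = ((-8 + 17) + 0)/2 = (9 + 0)/2 = (½)*9 = 9/2 ≈ 4.5000)
V(S) = S³ (V(S) = S²*S = S³)
V(49)/((48*W)) + 193/3655 = 49³/((48*(9/2))) + 193/3655 = 117649/216 + 193*(1/3655) = 117649*(1/216) + 193/3655 = 117649/216 + 193/3655 = 430048783/789480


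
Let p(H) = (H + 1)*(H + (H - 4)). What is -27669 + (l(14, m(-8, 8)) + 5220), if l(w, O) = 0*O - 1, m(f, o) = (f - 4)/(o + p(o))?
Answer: -22450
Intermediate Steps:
p(H) = (1 + H)*(-4 + 2*H) (p(H) = (1 + H)*(H + (-4 + H)) = (1 + H)*(-4 + 2*H))
m(f, o) = (-4 + f)/(-4 - o + 2*o**2) (m(f, o) = (f - 4)/(o + (-4 - 2*o + 2*o**2)) = (-4 + f)/(-4 - o + 2*o**2))
l(w, O) = -1 (l(w, O) = 0 - 1 = -1)
-27669 + (l(14, m(-8, 8)) + 5220) = -27669 + (-1 + 5220) = -27669 + 5219 = -22450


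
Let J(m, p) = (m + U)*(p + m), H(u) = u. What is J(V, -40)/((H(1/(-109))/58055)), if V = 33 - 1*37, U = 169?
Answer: 45941243700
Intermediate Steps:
V = -4 (V = 33 - 37 = -4)
J(m, p) = (169 + m)*(m + p) (J(m, p) = (m + 169)*(p + m) = (169 + m)*(m + p))
J(V, -40)/((H(1/(-109))/58055)) = ((-4)² + 169*(-4) + 169*(-40) - 4*(-40))/((1/(-109*58055))) = (16 - 676 - 6760 + 160)/((-1/109*1/58055)) = -7260/(-1/6327995) = -7260*(-6327995) = 45941243700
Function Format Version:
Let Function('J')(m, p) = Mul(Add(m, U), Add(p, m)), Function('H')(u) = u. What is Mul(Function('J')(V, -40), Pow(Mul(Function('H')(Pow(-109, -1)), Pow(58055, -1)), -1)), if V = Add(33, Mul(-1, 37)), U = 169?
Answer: 45941243700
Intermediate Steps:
V = -4 (V = Add(33, -37) = -4)
Function('J')(m, p) = Mul(Add(169, m), Add(m, p)) (Function('J')(m, p) = Mul(Add(m, 169), Add(p, m)) = Mul(Add(169, m), Add(m, p)))
Mul(Function('J')(V, -40), Pow(Mul(Function('H')(Pow(-109, -1)), Pow(58055, -1)), -1)) = Mul(Add(Pow(-4, 2), Mul(169, -4), Mul(169, -40), Mul(-4, -40)), Pow(Mul(Pow(-109, -1), Pow(58055, -1)), -1)) = Mul(Add(16, -676, -6760, 160), Pow(Mul(Rational(-1, 109), Rational(1, 58055)), -1)) = Mul(-7260, Pow(Rational(-1, 6327995), -1)) = Mul(-7260, -6327995) = 45941243700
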